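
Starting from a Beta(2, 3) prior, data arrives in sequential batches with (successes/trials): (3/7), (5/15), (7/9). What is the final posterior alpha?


In sequential Bayesian updating, we sum all successes.
Total successes = 15
Final alpha = 2 + 15 = 17

17


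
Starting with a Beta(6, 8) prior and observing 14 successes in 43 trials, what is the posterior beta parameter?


Posterior beta = prior beta + failures
Failures = 43 - 14 = 29
beta_post = 8 + 29 = 37

37


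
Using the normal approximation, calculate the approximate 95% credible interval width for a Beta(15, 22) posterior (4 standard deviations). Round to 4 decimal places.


Var(Beta) = 15*22/(37^2 * 38) = 0.0063
SD = 0.0796
Width ~ 4*SD = 0.3186

0.3186


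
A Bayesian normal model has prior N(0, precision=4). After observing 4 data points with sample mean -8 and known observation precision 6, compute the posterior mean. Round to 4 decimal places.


Posterior mean = (prior_precision * prior_mean + n * data_precision * data_mean) / (prior_precision + n * data_precision)
Numerator = 4*0 + 4*6*-8 = -192
Denominator = 4 + 4*6 = 28
Posterior mean = -6.8571

-6.8571


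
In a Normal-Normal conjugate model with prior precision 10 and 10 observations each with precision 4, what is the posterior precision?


Posterior precision = prior precision + n * observation precision
= 10 + 10 * 4
= 10 + 40 = 50

50


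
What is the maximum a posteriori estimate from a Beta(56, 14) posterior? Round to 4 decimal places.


The MAP estimate equals the mode of the distribution.
Mode of Beta(a,b) = (a-1)/(a+b-2)
= 55/68
= 0.8088

0.8088


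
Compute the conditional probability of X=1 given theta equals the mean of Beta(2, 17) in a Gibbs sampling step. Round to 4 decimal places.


Mean of Beta(2, 17) = 0.1053
P(X=1 | theta=0.1053) = 0.1053

0.1053


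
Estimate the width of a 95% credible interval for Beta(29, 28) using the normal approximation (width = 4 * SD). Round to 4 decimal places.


For Beta(a,b): Var = ab/((a+b)^2(a+b+1))
Var = 0.0043, SD = 0.0656
Approximate 95% CI width = 4 * 0.0656 = 0.2626

0.2626


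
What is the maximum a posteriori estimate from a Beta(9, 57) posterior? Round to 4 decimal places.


The MAP estimate equals the mode of the distribution.
Mode of Beta(a,b) = (a-1)/(a+b-2)
= 8/64
= 0.125

0.125


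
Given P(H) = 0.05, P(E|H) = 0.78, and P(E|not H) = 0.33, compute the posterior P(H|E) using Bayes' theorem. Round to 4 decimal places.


By Bayes' theorem: P(H|E) = P(E|H)*P(H) / P(E)
P(E) = P(E|H)*P(H) + P(E|not H)*P(not H)
P(E) = 0.78*0.05 + 0.33*0.95 = 0.3525
P(H|E) = 0.78*0.05 / 0.3525 = 0.1106

0.1106


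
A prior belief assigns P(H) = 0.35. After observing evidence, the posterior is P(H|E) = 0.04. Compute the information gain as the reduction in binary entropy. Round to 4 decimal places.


H(prior) = -0.35*log2(0.35) - 0.65*log2(0.65)
= 0.9341
H(post) = -0.04*log2(0.04) - 0.96*log2(0.96)
= 0.2423
IG = 0.9341 - 0.2423 = 0.6918

0.6918


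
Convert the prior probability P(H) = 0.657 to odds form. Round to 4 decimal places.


P(not H) = 1 - 0.657 = 0.343
Odds = 0.657 / 0.343 = 1.9155

1.9155


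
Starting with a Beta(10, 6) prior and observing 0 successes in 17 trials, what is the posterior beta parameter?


Posterior beta = prior beta + failures
Failures = 17 - 0 = 17
beta_post = 6 + 17 = 23

23


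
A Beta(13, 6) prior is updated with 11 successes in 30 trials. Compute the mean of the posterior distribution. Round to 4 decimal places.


After update: Beta(24, 25)
Mean = 24 / (24 + 25) = 24 / 49
= 0.4898

0.4898


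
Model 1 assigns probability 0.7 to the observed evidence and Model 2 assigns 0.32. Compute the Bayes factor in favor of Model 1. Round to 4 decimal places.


BF = P(data|M1) / P(data|M2)
= 0.7 / 0.32 = 2.1875

2.1875


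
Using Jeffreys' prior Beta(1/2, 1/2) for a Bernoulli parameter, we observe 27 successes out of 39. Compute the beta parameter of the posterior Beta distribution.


Conjugate update: Beta(0.5 + k, 0.5 + n - k).
k = 27, n - k = 12
Posterior beta = 0.5 + (n - k) = 0.5 + 12 = 12.5

12.5


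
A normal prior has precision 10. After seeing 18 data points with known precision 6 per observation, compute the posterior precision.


In the conjugate normal model, precisions add:
tau_posterior = tau_prior + n * tau_data
= 10 + 18*6 = 118

118


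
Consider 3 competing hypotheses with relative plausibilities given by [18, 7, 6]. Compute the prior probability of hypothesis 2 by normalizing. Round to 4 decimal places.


Sum of weights = 18 + 7 + 6 = 31
Normalized prior for H2 = 7 / 31
= 0.2258

0.2258


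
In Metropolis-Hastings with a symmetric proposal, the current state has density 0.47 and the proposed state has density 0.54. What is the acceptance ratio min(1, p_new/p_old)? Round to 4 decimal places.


Ratio = p_new / p_old = 0.54 / 0.47 = 1.1489
Acceptance = min(1, 1.1489) = 1.0

1.0


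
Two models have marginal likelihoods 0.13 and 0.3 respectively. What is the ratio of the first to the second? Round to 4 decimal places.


Evidence ratio = 0.13 / 0.3
= 0.4333

0.4333


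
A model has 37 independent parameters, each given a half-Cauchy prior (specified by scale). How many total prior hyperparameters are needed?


Each half-Cauchy prior needs 1 hyperparameter (scale).
Total = 1 * 37 = 37

37


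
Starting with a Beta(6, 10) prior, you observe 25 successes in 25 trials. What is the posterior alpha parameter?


For a Beta-Binomial conjugate model:
Posterior alpha = prior alpha + number of successes
= 6 + 25 = 31

31


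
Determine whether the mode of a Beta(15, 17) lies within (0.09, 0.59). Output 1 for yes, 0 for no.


First find the mode: (a-1)/(a+b-2) = 0.4667
Is 0.4667 in (0.09, 0.59)? 1

1


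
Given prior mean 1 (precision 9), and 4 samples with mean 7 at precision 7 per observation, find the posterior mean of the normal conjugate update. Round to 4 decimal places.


The posterior mean is a precision-weighted average of prior and data.
Post. prec. = 9 + 28 = 37
Post. mean = (9 + 196)/37 = 205/37 = 5.5405

5.5405


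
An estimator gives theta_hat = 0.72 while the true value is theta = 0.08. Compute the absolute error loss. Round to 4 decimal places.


The absolute error loss is |theta_hat - theta|
= |0.72 - 0.08|
= 0.64

0.64


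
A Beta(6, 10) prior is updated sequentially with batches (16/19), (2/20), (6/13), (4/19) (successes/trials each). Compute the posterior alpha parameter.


Sequential conjugate updating is equivalent to a single batch update.
Total successes across all batches = 28
alpha_posterior = alpha_prior + total_successes = 6 + 28
= 34

34


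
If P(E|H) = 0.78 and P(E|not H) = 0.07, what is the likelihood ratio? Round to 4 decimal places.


Likelihood ratio = P(E|H) / P(E|not H)
= 0.78 / 0.07
= 11.1429

11.1429


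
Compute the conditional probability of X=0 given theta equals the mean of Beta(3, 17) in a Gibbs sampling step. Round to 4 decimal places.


Mean of Beta(3, 17) = 0.15
P(X=0 | theta=0.15) = 0.85

0.85


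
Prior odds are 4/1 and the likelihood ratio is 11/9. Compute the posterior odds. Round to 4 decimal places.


Posterior odds = prior odds * likelihood ratio
= (4/1) * (11/9)
= 44 / 9
= 4.8889

4.8889


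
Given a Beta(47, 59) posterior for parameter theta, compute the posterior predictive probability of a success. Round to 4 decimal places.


For a Beta-Bernoulli model, the predictive probability is the mean:
P(success) = 47/(47+59) = 47/106 = 0.4434

0.4434


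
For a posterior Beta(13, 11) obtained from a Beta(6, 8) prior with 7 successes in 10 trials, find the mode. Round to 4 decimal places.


Mode = (alpha - 1) / (alpha + beta - 2)
= 12 / 22
= 0.5455

0.5455


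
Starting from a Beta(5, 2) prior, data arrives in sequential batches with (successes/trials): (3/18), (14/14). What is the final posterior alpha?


In sequential Bayesian updating, we sum all successes.
Total successes = 17
Final alpha = 5 + 17 = 22

22


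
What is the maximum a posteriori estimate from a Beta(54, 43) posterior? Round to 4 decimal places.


The MAP estimate equals the mode of the distribution.
Mode of Beta(a,b) = (a-1)/(a+b-2)
= 53/95
= 0.5579

0.5579


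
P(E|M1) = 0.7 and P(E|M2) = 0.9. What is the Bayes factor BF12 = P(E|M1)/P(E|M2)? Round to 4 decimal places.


Bayes factor BF12 = P(E|M1) / P(E|M2)
= 0.7 / 0.9
= 0.7778

0.7778


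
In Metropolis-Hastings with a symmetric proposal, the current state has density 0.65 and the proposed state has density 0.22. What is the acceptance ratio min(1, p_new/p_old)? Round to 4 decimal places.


Ratio = p_new / p_old = 0.22 / 0.65 = 0.3385
Acceptance = min(1, 0.3385) = 0.3385

0.3385


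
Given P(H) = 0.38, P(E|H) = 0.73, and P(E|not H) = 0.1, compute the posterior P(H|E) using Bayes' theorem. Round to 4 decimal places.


By Bayes' theorem: P(H|E) = P(E|H)*P(H) / P(E)
P(E) = P(E|H)*P(H) + P(E|not H)*P(not H)
P(E) = 0.73*0.38 + 0.1*0.62 = 0.3394
P(H|E) = 0.73*0.38 / 0.3394 = 0.8173

0.8173


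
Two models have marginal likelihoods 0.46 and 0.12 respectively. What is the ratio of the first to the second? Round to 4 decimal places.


Evidence ratio = 0.46 / 0.12
= 3.8333

3.8333


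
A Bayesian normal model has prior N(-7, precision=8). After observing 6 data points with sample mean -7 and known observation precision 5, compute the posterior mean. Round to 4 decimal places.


Posterior mean = (prior_precision * prior_mean + n * data_precision * data_mean) / (prior_precision + n * data_precision)
Numerator = 8*-7 + 6*5*-7 = -266
Denominator = 8 + 6*5 = 38
Posterior mean = -7.0

-7.0


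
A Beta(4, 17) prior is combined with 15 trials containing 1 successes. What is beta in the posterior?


In conjugate updating:
beta_posterior = beta_prior + (n - k)
= 17 + (15 - 1)
= 17 + 14 = 31

31


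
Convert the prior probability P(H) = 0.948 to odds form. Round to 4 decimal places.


P(not H) = 1 - 0.948 = 0.052
Odds = 0.948 / 0.052 = 18.2308

18.2308


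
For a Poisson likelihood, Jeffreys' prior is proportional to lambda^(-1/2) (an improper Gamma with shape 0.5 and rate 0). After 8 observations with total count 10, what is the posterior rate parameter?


Jeffreys' prior for Poisson is proportional to lambda^(-1/2).
Posterior is Gamma(0.5 + S, 0 + n) = Gamma(0.5 + 10, 8).
Posterior rate = 0 + n = 8

8.0


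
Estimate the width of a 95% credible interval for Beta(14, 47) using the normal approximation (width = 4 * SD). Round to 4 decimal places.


For Beta(a,b): Var = ab/((a+b)^2(a+b+1))
Var = 0.0029, SD = 0.0534
Approximate 95% CI width = 4 * 0.0534 = 0.2136

0.2136


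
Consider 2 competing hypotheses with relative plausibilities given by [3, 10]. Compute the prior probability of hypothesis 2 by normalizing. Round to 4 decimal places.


Sum of weights = 3 + 10 = 13
Normalized prior for H2 = 10 / 13
= 0.7692

0.7692


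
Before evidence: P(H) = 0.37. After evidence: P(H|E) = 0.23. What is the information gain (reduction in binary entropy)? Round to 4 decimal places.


Prior entropy = 0.9507
Posterior entropy = 0.778
Information gain = 0.9507 - 0.778 = 0.1727

0.1727


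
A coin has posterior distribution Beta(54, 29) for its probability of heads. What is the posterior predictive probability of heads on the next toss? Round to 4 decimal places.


Posterior predictive = E[theta] = alpha/(alpha+beta)
= 54/83
= 0.6506

0.6506


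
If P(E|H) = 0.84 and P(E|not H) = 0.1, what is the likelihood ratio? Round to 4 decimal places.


Likelihood ratio = P(E|H) / P(E|not H)
= 0.84 / 0.1
= 8.4

8.4


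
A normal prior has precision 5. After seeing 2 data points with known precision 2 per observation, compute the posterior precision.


In the conjugate normal model, precisions add:
tau_posterior = tau_prior + n * tau_data
= 5 + 2*2 = 9

9


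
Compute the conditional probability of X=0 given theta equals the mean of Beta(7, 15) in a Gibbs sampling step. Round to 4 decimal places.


Mean of Beta(7, 15) = 0.3182
P(X=0 | theta=0.3182) = 0.6818

0.6818


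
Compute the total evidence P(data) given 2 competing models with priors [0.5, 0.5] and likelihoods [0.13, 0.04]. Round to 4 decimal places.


Marginal likelihood = sum P(model_i) * P(data|model_i)
Model 1: 0.5 * 0.13 = 0.065
Model 2: 0.5 * 0.04 = 0.02
Total = 0.085

0.085


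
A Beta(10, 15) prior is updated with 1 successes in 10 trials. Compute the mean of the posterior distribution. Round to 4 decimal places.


After update: Beta(11, 24)
Mean = 11 / (11 + 24) = 11 / 35
= 0.3143

0.3143


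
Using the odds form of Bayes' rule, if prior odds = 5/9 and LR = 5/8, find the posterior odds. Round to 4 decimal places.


Bayes' rule in odds form: posterior odds = prior odds * LR
= (5 * 5) / (9 * 8)
= 25/72 = 0.3472

0.3472


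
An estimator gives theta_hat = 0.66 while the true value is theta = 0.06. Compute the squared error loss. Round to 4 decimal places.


The squared error loss is (theta_hat - theta)^2
= (0.66 - 0.06)^2
= (0.6)^2 = 0.36

0.36


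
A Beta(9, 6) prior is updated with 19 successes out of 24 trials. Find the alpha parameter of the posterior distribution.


In the Beta-Binomial conjugate update:
alpha_post = alpha_prior + successes
= 9 + 19
= 28

28


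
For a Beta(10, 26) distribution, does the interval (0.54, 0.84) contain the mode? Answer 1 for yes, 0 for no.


Mode of Beta(a,b) = (a-1)/(a+b-2)
= (10-1)/(10+26-2) = 0.2647
Check: 0.54 <= 0.2647 <= 0.84?
Result: 0

0


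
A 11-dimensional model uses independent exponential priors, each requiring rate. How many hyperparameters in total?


Per parameter: 1 (rate).
Total = 11 * 1 = 11

11


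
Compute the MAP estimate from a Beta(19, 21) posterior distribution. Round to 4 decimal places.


MAP = mode of Beta distribution
= (alpha - 1)/(alpha + beta - 2)
= (19-1)/(19+21-2)
= 18/38 = 0.4737

0.4737


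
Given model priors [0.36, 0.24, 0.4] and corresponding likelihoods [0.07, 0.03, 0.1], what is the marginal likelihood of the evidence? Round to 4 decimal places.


P(E) = sum_i P(M_i) P(E|M_i)
= 0.0252 + 0.0072 + 0.04
= 0.0724

0.0724


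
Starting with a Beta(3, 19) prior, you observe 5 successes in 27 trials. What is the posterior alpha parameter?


For a Beta-Binomial conjugate model:
Posterior alpha = prior alpha + number of successes
= 3 + 5 = 8

8


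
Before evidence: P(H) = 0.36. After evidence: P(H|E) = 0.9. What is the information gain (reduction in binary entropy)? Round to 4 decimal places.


Prior entropy = 0.9427
Posterior entropy = 0.469
Information gain = 0.9427 - 0.469 = 0.4737

0.4737


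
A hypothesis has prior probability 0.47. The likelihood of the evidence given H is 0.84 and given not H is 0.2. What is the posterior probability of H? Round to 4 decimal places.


Using Bayes' theorem:
P(E) = 0.47 * 0.84 + 0.53 * 0.2
P(E) = 0.5008
P(H|E) = (0.47 * 0.84) / 0.5008 = 0.7883

0.7883


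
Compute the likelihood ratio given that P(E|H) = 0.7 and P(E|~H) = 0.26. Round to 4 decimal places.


LR = P(E|H) / P(E|~H)
= 0.7 / 0.26 = 2.6923

2.6923


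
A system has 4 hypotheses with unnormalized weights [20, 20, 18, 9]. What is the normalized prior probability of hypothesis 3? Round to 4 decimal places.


The normalized prior is the weight divided by the total.
Total weight = 67
P(H3) = 18 / 67 = 0.2687

0.2687


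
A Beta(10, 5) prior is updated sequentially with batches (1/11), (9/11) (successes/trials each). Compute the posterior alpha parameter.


Sequential conjugate updating is equivalent to a single batch update.
Total successes across all batches = 10
alpha_posterior = alpha_prior + total_successes = 10 + 10
= 20

20


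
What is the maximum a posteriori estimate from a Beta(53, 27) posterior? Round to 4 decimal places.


The MAP estimate equals the mode of the distribution.
Mode of Beta(a,b) = (a-1)/(a+b-2)
= 52/78
= 0.6667

0.6667


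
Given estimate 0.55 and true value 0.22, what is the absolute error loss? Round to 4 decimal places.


Absolute error = |estimate - true|
= |0.33| = 0.33

0.33


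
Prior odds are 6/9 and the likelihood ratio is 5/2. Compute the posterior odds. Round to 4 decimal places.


Posterior odds = prior odds * likelihood ratio
= (6/9) * (5/2)
= 30 / 18
= 1.6667

1.6667


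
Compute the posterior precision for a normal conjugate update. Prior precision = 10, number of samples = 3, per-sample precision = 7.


tau_post = tau_0 + n * tau
= 10 + 3 * 7 = 31

31


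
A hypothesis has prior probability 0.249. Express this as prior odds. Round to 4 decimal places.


Odds = P(H) / P(not H) = 0.249 / 0.751
= 0.3316

0.3316


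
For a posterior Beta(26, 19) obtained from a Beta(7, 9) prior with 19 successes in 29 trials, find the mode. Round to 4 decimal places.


Mode = (alpha - 1) / (alpha + beta - 2)
= 25 / 43
= 0.5814

0.5814


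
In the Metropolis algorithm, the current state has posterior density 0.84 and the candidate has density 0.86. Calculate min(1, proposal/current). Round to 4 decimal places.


Ratio = 0.86/0.84 = 1.0238
Acceptance probability = min(1, 1.0238)
= 1.0

1.0


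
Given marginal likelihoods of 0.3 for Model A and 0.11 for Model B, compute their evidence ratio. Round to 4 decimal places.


Ratio = ML(A) / ML(B) = 0.3/0.11
= 2.7273

2.7273


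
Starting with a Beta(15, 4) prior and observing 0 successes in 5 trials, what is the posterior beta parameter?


Posterior beta = prior beta + failures
Failures = 5 - 0 = 5
beta_post = 4 + 5 = 9

9


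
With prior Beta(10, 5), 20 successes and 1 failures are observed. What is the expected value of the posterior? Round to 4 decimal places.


Posterior = Beta(30, 6)
E[theta] = alpha/(alpha+beta)
= 30/36 = 0.8333

0.8333


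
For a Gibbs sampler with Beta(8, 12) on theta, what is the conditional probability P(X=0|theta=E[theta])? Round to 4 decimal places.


E[theta] = 8/(8+12) = 0.4
P(X=0|theta) = 1 - theta = 0.6

0.6


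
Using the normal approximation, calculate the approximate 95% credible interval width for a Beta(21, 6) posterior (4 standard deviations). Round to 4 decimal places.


Var(Beta) = 21*6/(27^2 * 28) = 0.0062
SD = 0.0786
Width ~ 4*SD = 0.3143

0.3143


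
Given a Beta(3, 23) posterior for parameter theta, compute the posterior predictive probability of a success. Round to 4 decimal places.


For a Beta-Bernoulli model, the predictive probability is the mean:
P(success) = 3/(3+23) = 3/26 = 0.1154

0.1154


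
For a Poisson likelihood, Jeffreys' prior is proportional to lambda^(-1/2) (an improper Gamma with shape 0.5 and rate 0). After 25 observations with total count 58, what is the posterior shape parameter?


Jeffreys' prior for Poisson is proportional to lambda^(-1/2).
Posterior is Gamma(0.5 + S, 0 + n) = Gamma(0.5 + 58, 25).
Posterior shape = 0.5 + S = 0.5 + 58 = 58.5

58.5


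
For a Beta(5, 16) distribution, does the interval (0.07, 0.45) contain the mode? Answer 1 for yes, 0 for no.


Mode of Beta(a,b) = (a-1)/(a+b-2)
= (5-1)/(5+16-2) = 0.2105
Check: 0.07 <= 0.2105 <= 0.45?
Result: 1

1


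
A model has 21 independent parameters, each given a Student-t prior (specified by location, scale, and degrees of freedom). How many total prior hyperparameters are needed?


Each Student-t prior needs 3 hyperparameters (location, scale, and degrees of freedom).
Total = 3 * 21 = 63

63


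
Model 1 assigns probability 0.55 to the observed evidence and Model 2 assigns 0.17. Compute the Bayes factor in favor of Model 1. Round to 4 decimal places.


BF = P(data|M1) / P(data|M2)
= 0.55 / 0.17 = 3.2353

3.2353


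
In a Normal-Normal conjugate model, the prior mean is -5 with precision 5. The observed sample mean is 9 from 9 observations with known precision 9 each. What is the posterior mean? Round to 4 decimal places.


Posterior precision = tau0 + n*tau = 5 + 9*9 = 86
Posterior mean = (tau0*mu0 + n*tau*xbar) / posterior_precision
= (5*-5 + 9*9*9) / 86
= 704 / 86 = 8.186

8.186


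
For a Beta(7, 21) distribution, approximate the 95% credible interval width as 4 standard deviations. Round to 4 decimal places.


Variance of Beta(a,b) = ab / ((a+b)^2 * (a+b+1))
= 7*21 / ((28)^2 * 29)
= 0.0065
SD = sqrt(0.0065) = 0.0804
Width = 4 * SD = 0.3216

0.3216


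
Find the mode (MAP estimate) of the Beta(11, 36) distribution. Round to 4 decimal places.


For Beta(a,b) with a,b > 1:
Mode = (a-1)/(a+b-2) = (11-1)/(47-2)
= 10/45 = 0.2222

0.2222


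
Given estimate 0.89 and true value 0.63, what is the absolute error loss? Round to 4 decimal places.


Absolute error = |estimate - true|
= |0.26| = 0.26

0.26


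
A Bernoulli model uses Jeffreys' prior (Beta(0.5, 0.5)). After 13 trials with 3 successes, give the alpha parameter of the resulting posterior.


Posterior = Beta(prior_alpha + successes, prior_beta + failures)
= Beta(0.5 + 3, 0.5 + 10)
Posterior alpha = 0.5 + k = 0.5 + 3 = 3.5

3.5


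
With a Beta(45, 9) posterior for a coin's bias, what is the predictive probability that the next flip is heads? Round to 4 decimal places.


The predictive probability equals the posterior mean.
P(next = heads) = alpha / (alpha + beta)
= 45 / 54 = 0.8333

0.8333


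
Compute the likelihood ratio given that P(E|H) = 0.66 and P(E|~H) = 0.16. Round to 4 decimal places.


LR = P(E|H) / P(E|~H)
= 0.66 / 0.16 = 4.125

4.125


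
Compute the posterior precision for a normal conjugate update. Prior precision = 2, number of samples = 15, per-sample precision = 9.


tau_post = tau_0 + n * tau
= 2 + 15 * 9 = 137

137


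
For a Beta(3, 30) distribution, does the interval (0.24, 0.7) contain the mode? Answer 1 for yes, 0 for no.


Mode of Beta(a,b) = (a-1)/(a+b-2)
= (3-1)/(3+30-2) = 0.0645
Check: 0.24 <= 0.0645 <= 0.7?
Result: 0

0


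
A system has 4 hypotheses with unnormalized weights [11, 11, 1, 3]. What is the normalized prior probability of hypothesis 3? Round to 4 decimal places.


The normalized prior is the weight divided by the total.
Total weight = 26
P(H3) = 1 / 26 = 0.0385

0.0385


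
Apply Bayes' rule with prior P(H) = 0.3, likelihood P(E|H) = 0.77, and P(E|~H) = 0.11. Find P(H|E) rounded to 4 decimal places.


Step 1: Compute marginal P(E) = P(E|H)P(H) + P(E|~H)P(~H)
= 0.77*0.3 + 0.11*0.7 = 0.308
Step 2: P(H|E) = P(E|H)P(H)/P(E) = 0.231/0.308
= 0.75

0.75


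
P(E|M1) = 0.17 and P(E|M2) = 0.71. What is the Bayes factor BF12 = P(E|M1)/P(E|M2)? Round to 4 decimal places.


Bayes factor BF12 = P(E|M1) / P(E|M2)
= 0.17 / 0.71
= 0.2394

0.2394


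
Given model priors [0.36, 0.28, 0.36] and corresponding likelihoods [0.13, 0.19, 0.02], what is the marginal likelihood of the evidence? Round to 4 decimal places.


P(E) = sum_i P(M_i) P(E|M_i)
= 0.0468 + 0.0532 + 0.0072
= 0.1072

0.1072


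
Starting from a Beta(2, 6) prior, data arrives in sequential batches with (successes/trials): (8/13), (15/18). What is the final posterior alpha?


In sequential Bayesian updating, we sum all successes.
Total successes = 23
Final alpha = 2 + 23 = 25

25


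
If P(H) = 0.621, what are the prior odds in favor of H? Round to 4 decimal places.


Prior odds = P(H) / (1 - P(H))
= 0.621 / 0.379
= 1.6385

1.6385


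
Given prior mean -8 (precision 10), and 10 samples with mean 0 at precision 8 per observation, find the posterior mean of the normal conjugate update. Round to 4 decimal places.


The posterior mean is a precision-weighted average of prior and data.
Post. prec. = 10 + 80 = 90
Post. mean = (-80 + 0)/90 = -80/90 = -0.8889

-0.8889


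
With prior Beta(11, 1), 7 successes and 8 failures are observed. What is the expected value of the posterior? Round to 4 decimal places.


Posterior = Beta(18, 9)
E[theta] = alpha/(alpha+beta)
= 18/27 = 0.6667

0.6667


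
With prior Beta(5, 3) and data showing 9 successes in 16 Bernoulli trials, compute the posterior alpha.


Conjugate update: alpha_posterior = alpha_prior + k
= 5 + 9 = 14

14


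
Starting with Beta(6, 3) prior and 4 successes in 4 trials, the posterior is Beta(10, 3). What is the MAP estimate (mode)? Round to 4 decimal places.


The mode of Beta(a, b) when a > 1 and b > 1 is (a-1)/(a+b-2)
= (10 - 1) / (10 + 3 - 2)
= 9 / 11
= 0.8182

0.8182


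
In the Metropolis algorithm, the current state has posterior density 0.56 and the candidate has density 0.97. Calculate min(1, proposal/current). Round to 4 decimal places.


Ratio = 0.97/0.56 = 1.7321
Acceptance probability = min(1, 1.7321)
= 1.0

1.0


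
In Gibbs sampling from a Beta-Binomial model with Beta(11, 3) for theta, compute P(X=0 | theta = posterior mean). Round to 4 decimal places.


Posterior mean = alpha/(alpha+beta) = 11/14 = 0.7857
P(X=0|theta=mean) = 1 - theta = 0.2143

0.2143


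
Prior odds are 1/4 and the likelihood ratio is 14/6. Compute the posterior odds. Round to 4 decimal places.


Posterior odds = prior odds * likelihood ratio
= (1/4) * (14/6)
= 14 / 24
= 0.5833

0.5833


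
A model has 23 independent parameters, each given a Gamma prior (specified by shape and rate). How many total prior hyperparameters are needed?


Each Gamma prior needs 2 hyperparameters (shape and rate).
Total = 2 * 23 = 46

46


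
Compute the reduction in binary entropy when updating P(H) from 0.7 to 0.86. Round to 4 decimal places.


H_before = -p*log2(p) - (1-p)*log2(1-p) for p=0.7: 0.8813
H_after for p=0.86: 0.5842
Reduction = 0.8813 - 0.5842 = 0.2971

0.2971


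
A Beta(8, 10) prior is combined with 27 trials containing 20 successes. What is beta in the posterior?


In conjugate updating:
beta_posterior = beta_prior + (n - k)
= 10 + (27 - 20)
= 10 + 7 = 17

17


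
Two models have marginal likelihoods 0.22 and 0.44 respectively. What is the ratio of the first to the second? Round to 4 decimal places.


Evidence ratio = 0.22 / 0.44
= 0.5

0.5


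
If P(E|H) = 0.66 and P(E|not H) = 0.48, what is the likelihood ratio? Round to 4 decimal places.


Likelihood ratio = P(E|H) / P(E|not H)
= 0.66 / 0.48
= 1.375

1.375


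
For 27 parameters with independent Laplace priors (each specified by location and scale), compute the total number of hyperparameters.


A Laplace prior has 2 hyperparameters per parameter.
Total = 27 * 2 = 54

54


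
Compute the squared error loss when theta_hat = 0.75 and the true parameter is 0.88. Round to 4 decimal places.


L = (theta_hat - theta_true)^2
= (0.75 - 0.88)^2
= -0.13^2 = 0.0169

0.0169


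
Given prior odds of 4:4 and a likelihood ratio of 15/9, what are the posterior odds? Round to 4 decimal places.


Posterior odds = prior odds * LR
Prior odds = 4/4 = 1.0
LR = 15/9 = 1.6667
Posterior odds = 1.0 * 1.6667 = 1.6667

1.6667


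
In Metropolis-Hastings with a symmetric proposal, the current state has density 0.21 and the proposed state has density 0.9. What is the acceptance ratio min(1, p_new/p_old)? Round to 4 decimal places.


Ratio = p_new / p_old = 0.9 / 0.21 = 4.2857
Acceptance = min(1, 4.2857) = 1.0

1.0


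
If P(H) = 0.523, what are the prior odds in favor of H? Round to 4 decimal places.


Prior odds = P(H) / (1 - P(H))
= 0.523 / 0.477
= 1.0964

1.0964


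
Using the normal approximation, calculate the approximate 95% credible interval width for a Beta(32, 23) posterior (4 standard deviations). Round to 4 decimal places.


Var(Beta) = 32*23/(55^2 * 56) = 0.0043
SD = 0.0659
Width ~ 4*SD = 0.2637

0.2637


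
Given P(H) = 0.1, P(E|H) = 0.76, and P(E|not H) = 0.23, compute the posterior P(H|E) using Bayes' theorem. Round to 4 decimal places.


By Bayes' theorem: P(H|E) = P(E|H)*P(H) / P(E)
P(E) = P(E|H)*P(H) + P(E|not H)*P(not H)
P(E) = 0.76*0.1 + 0.23*0.9 = 0.283
P(H|E) = 0.76*0.1 / 0.283 = 0.2686

0.2686


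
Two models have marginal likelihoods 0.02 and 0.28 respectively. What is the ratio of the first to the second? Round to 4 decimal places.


Evidence ratio = 0.02 / 0.28
= 0.0714

0.0714


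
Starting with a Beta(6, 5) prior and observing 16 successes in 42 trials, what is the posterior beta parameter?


Posterior beta = prior beta + failures
Failures = 42 - 16 = 26
beta_post = 5 + 26 = 31

31


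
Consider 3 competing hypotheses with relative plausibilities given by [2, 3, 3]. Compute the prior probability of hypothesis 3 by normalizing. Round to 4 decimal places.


Sum of weights = 2 + 3 + 3 = 8
Normalized prior for H3 = 3 / 8
= 0.375

0.375


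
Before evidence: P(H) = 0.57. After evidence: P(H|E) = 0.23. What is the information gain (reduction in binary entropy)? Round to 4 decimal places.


Prior entropy = 0.9858
Posterior entropy = 0.778
Information gain = 0.9858 - 0.778 = 0.2078

0.2078


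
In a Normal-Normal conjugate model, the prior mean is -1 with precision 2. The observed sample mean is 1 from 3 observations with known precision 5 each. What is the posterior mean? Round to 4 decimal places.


Posterior precision = tau0 + n*tau = 2 + 3*5 = 17
Posterior mean = (tau0*mu0 + n*tau*xbar) / posterior_precision
= (2*-1 + 3*5*1) / 17
= 13 / 17 = 0.7647

0.7647


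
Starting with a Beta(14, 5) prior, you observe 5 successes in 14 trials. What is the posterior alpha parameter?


For a Beta-Binomial conjugate model:
Posterior alpha = prior alpha + number of successes
= 14 + 5 = 19

19


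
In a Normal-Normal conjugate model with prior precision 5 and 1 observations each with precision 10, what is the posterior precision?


Posterior precision = prior precision + n * observation precision
= 5 + 1 * 10
= 5 + 10 = 15

15


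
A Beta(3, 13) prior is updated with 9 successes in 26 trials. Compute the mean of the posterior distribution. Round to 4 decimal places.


After update: Beta(12, 30)
Mean = 12 / (12 + 30) = 12 / 42
= 0.2857

0.2857


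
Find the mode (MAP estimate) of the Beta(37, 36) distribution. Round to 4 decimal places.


For Beta(a,b) with a,b > 1:
Mode = (a-1)/(a+b-2) = (37-1)/(73-2)
= 36/71 = 0.507

0.507


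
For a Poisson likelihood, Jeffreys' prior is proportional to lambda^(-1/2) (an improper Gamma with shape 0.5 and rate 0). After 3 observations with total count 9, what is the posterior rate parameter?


Jeffreys' prior for Poisson is proportional to lambda^(-1/2).
Posterior is Gamma(0.5 + S, 0 + n) = Gamma(0.5 + 9, 3).
Posterior rate = 0 + n = 3

3.0


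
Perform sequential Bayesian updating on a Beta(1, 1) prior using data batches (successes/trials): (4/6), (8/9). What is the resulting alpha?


Accumulate successes: 12
Posterior alpha = prior alpha + sum of successes
= 1 + 12 = 13

13


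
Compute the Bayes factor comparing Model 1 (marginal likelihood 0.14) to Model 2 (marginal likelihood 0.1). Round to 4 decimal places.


BF12 = marginal likelihood of M1 / marginal likelihood of M2
= 0.14/0.1
= 1.4

1.4


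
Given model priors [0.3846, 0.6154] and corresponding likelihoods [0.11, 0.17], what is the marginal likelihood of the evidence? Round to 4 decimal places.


P(E) = sum_i P(M_i) P(E|M_i)
= 0.0423 + 0.1046
= 0.1469

0.1469


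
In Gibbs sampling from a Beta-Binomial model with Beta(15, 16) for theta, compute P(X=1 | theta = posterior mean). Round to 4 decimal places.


Posterior mean = alpha/(alpha+beta) = 15/31 = 0.4839
P(X=1|theta=mean) = theta = 0.4839

0.4839


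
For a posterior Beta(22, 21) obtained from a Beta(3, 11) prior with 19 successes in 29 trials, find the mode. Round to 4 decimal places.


Mode = (alpha - 1) / (alpha + beta - 2)
= 21 / 41
= 0.5122

0.5122


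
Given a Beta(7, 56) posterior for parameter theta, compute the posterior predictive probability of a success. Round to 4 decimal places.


For a Beta-Bernoulli model, the predictive probability is the mean:
P(success) = 7/(7+56) = 7/63 = 0.1111

0.1111


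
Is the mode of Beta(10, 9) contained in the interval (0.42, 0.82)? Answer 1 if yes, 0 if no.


Mode = (a-1)/(a+b-2) = 9/17 = 0.5294
Interval: (0.42, 0.82)
Contains mode? 1

1


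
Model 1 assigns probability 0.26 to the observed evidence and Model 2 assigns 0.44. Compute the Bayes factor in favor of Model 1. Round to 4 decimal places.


BF = P(data|M1) / P(data|M2)
= 0.26 / 0.44 = 0.5909

0.5909


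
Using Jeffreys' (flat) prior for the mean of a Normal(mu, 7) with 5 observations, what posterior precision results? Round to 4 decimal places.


Flat prior means prior precision is 0.
Posterior precision = n / sigma^2 = 5/7 = 0.7143

0.7143


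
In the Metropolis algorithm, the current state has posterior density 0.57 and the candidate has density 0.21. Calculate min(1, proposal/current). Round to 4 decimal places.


Ratio = 0.21/0.57 = 0.3684
Acceptance probability = min(1, 0.3684)
= 0.3684

0.3684


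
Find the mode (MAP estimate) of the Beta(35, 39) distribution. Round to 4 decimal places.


For Beta(a,b) with a,b > 1:
Mode = (a-1)/(a+b-2) = (35-1)/(74-2)
= 34/72 = 0.4722

0.4722


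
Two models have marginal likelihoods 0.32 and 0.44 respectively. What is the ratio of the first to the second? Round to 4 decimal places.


Evidence ratio = 0.32 / 0.44
= 0.7273

0.7273


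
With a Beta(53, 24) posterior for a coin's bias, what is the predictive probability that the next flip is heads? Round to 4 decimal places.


The predictive probability equals the posterior mean.
P(next = heads) = alpha / (alpha + beta)
= 53 / 77 = 0.6883

0.6883


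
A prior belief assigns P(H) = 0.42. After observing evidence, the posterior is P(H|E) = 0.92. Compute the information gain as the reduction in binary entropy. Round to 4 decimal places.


H(prior) = -0.42*log2(0.42) - 0.58*log2(0.58)
= 0.9815
H(post) = -0.92*log2(0.92) - 0.08*log2(0.08)
= 0.4022
IG = 0.9815 - 0.4022 = 0.5793

0.5793


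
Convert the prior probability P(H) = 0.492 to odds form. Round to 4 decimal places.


P(not H) = 1 - 0.492 = 0.508
Odds = 0.492 / 0.508 = 0.9685

0.9685


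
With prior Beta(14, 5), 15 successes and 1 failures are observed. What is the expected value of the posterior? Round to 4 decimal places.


Posterior = Beta(29, 6)
E[theta] = alpha/(alpha+beta)
= 29/35 = 0.8286

0.8286


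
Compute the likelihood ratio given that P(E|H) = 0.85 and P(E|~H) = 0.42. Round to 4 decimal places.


LR = P(E|H) / P(E|~H)
= 0.85 / 0.42 = 2.0238

2.0238


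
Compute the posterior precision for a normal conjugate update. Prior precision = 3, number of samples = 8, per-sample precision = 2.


tau_post = tau_0 + n * tau
= 3 + 8 * 2 = 19

19


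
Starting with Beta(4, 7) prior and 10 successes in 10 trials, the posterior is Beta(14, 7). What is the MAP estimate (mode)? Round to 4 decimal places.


The mode of Beta(a, b) when a > 1 and b > 1 is (a-1)/(a+b-2)
= (14 - 1) / (14 + 7 - 2)
= 13 / 19
= 0.6842

0.6842


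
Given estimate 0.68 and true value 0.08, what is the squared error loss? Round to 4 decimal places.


Squared error = (estimate - true)^2
Difference = 0.6
Loss = 0.6^2 = 0.36

0.36


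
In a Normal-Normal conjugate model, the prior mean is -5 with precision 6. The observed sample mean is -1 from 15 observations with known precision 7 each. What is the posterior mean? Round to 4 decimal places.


Posterior precision = tau0 + n*tau = 6 + 15*7 = 111
Posterior mean = (tau0*mu0 + n*tau*xbar) / posterior_precision
= (6*-5 + 15*7*-1) / 111
= -135 / 111 = -1.2162

-1.2162


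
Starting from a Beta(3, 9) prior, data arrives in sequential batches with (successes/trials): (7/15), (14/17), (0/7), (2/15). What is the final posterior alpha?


In sequential Bayesian updating, we sum all successes.
Total successes = 23
Final alpha = 3 + 23 = 26

26


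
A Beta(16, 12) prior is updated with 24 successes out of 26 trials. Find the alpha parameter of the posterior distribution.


In the Beta-Binomial conjugate update:
alpha_post = alpha_prior + successes
= 16 + 24
= 40

40


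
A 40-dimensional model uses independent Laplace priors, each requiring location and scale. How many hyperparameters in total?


Per parameter: 2 (location and scale).
Total = 40 * 2 = 80

80


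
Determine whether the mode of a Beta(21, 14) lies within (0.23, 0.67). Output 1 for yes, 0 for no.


First find the mode: (a-1)/(a+b-2) = 0.6061
Is 0.6061 in (0.23, 0.67)? 1

1


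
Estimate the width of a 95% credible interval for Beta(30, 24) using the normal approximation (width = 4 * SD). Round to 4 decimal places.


For Beta(a,b): Var = ab/((a+b)^2(a+b+1))
Var = 0.0045, SD = 0.067
Approximate 95% CI width = 4 * 0.067 = 0.268

0.268


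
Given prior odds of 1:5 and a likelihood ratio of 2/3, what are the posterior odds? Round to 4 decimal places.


Posterior odds = prior odds * LR
Prior odds = 1/5 = 0.2
LR = 2/3 = 0.6667
Posterior odds = 0.2 * 0.6667 = 0.1333

0.1333


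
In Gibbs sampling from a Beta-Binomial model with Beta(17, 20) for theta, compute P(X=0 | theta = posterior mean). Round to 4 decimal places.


Posterior mean = alpha/(alpha+beta) = 17/37 = 0.4595
P(X=0|theta=mean) = 1 - theta = 0.5405

0.5405


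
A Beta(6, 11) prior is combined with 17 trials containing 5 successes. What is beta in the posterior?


In conjugate updating:
beta_posterior = beta_prior + (n - k)
= 11 + (17 - 5)
= 11 + 12 = 23

23


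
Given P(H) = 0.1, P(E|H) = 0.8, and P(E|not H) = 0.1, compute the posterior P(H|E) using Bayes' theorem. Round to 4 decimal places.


By Bayes' theorem: P(H|E) = P(E|H)*P(H) / P(E)
P(E) = P(E|H)*P(H) + P(E|not H)*P(not H)
P(E) = 0.8*0.1 + 0.1*0.9 = 0.17
P(H|E) = 0.8*0.1 / 0.17 = 0.4706

0.4706


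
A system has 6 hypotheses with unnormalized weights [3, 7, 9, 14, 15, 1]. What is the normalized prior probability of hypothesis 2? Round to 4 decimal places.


The normalized prior is the weight divided by the total.
Total weight = 49
P(H2) = 7 / 49 = 0.1429

0.1429


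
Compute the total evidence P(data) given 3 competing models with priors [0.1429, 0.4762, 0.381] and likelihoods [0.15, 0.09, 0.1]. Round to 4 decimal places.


Marginal likelihood = sum P(model_i) * P(data|model_i)
Model 1: 0.1429 * 0.15 = 0.0214
Model 2: 0.4762 * 0.09 = 0.0429
Model 3: 0.381 * 0.1 = 0.0381
Total = 0.1024

0.1024


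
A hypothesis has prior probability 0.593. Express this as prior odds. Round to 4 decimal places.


Odds = P(H) / P(not H) = 0.593 / 0.407
= 1.457

1.457


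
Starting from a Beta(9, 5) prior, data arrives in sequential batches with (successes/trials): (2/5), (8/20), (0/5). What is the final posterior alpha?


In sequential Bayesian updating, we sum all successes.
Total successes = 10
Final alpha = 9 + 10 = 19

19


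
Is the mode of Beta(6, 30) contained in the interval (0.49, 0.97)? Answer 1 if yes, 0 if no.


Mode = (a-1)/(a+b-2) = 5/34 = 0.1471
Interval: (0.49, 0.97)
Contains mode? 0

0


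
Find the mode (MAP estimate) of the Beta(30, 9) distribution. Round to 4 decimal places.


For Beta(a,b) with a,b > 1:
Mode = (a-1)/(a+b-2) = (30-1)/(39-2)
= 29/37 = 0.7838

0.7838


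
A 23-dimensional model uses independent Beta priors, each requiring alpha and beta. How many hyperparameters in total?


Per parameter: 2 (alpha and beta).
Total = 23 * 2 = 46

46


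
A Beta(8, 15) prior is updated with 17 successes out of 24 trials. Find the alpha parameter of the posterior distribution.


In the Beta-Binomial conjugate update:
alpha_post = alpha_prior + successes
= 8 + 17
= 25

25


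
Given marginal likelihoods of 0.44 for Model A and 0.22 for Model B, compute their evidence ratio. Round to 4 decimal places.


Ratio = ML(A) / ML(B) = 0.44/0.22
= 2.0

2.0


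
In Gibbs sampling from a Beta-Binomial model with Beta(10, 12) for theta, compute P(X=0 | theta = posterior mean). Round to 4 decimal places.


Posterior mean = alpha/(alpha+beta) = 10/22 = 0.4545
P(X=0|theta=mean) = 1 - theta = 0.5455

0.5455
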